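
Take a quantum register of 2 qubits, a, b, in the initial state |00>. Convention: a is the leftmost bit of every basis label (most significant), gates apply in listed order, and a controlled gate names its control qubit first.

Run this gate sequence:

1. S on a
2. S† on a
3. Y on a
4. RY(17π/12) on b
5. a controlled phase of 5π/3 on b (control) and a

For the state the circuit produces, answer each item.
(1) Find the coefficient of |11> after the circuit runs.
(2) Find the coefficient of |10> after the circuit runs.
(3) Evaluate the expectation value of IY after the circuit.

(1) The final state's coefficient on |11> equals (sqrt(6 - 3*sqrt(2))/4 + sqrt(sqrt(2) + 2)/4)*exp(I*pi/6).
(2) |10> carries amplitude -I*sqrt(3*sqrt(2) + 6)/4 + I*sqrt(2 - sqrt(2))/4 in the final state.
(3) In the final state, IY has expectation sqrt(6)/8 + 3*sqrt(2)/8.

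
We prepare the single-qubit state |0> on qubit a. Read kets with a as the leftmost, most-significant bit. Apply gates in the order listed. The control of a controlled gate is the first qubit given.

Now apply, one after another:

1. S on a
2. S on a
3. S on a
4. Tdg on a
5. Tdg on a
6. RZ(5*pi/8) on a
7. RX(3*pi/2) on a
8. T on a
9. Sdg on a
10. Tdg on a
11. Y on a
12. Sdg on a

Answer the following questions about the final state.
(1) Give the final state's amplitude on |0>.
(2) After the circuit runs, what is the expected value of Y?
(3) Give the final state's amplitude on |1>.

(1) |0> carries amplitude sqrt(2)*exp(3*I*pi/16)/2 in the final state.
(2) In the final state, Y has expectation 1.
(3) The amplitude on |1> is sqrt(2)*exp(11*I*pi/16)/2.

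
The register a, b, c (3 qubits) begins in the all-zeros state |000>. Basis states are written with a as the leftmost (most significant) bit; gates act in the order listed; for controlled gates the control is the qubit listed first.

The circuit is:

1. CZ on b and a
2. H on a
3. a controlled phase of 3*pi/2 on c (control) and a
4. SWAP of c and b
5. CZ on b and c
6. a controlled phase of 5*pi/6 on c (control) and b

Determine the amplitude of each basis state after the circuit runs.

The final amplitudes are sqrt(2)/2 on |000>, sqrt(2)/2 on |100>, and 0 on every other basis state.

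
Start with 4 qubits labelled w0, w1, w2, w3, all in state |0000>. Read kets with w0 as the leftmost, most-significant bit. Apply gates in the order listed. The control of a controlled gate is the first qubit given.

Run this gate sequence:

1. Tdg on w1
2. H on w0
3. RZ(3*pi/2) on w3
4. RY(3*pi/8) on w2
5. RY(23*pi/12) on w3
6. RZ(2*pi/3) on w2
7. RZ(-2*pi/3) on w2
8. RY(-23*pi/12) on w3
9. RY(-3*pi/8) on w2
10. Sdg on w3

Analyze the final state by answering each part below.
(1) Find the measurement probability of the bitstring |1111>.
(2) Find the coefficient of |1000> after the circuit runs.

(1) A full measurement returns |1111> with probability 0.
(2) The final state's coefficient on |1000> equals -sqrt(2)*exp(I*pi/4)/2.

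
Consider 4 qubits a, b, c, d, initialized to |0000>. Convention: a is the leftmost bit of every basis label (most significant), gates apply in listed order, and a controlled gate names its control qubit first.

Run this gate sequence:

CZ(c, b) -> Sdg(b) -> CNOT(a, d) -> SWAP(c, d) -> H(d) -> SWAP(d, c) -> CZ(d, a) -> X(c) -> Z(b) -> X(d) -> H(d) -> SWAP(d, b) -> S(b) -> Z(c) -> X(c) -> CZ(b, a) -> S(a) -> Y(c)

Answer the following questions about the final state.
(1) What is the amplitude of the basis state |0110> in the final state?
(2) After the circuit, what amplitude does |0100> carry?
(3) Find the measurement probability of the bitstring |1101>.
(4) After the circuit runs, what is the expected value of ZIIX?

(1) The amplitude on |0110> is -1/2.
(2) |0100> carries amplitude -1/2 in the final state.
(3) A full measurement returns |1101> with probability 0.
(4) The observable ZIIX averages to 0.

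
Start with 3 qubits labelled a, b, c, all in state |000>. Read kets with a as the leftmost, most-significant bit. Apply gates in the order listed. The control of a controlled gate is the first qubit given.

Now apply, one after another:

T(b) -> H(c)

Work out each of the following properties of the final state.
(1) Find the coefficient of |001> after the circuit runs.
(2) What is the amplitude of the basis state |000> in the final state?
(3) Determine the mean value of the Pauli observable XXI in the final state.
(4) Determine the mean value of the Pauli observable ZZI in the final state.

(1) The amplitude on |001> is sqrt(2)/2.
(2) |000> carries amplitude sqrt(2)/2 in the final state.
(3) The observable XXI averages to 0.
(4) The observable ZZI averages to 1.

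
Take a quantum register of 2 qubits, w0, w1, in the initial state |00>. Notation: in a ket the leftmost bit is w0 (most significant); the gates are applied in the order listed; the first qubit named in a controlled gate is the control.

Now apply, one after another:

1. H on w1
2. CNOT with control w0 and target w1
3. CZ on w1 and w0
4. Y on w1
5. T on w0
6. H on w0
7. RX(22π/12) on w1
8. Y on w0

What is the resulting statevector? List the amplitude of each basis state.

The final amplitudes are (1 - I)*(sqrt(6) + sqrt(2)*I)/8 on |00>, -(1 - I)*(sqrt(6) + sqrt(2)*I)/8 on |01>, -(1 - I)*(sqrt(6) + sqrt(2)*I)/8 on |10>, (1 - I)*(sqrt(6) + sqrt(2)*I)/8 on |11>.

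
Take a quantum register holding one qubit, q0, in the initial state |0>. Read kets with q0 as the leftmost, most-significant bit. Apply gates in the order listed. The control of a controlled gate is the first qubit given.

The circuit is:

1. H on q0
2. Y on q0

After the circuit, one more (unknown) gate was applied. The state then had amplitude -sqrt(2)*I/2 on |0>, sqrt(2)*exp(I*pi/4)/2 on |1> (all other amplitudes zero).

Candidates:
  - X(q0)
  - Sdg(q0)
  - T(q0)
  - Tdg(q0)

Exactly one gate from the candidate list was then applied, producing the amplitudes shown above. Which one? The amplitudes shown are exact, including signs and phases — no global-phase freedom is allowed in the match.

The applied gate was Tdg(q0).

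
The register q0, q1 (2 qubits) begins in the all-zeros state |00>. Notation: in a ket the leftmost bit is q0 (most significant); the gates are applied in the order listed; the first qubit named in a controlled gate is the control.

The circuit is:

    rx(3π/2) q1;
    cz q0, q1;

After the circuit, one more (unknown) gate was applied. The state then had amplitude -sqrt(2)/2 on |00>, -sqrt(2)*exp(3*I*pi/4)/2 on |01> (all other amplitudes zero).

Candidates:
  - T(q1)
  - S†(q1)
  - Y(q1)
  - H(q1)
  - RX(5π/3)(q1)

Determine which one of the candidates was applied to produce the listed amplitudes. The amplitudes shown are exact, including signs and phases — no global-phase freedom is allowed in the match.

The applied gate was T(q1).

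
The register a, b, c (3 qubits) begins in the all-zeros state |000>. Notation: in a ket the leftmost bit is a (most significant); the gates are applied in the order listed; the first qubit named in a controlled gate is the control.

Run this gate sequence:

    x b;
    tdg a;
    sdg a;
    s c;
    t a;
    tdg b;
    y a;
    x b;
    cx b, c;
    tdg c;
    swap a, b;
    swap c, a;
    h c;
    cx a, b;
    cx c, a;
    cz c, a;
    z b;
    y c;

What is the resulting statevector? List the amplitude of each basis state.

The resulting statevector has amplitude -sqrt(2)*exp(3*I*pi/4)/2 on |011>, -sqrt(2)*exp(3*I*pi/4)/2 on |110>, and 0 on every other basis state.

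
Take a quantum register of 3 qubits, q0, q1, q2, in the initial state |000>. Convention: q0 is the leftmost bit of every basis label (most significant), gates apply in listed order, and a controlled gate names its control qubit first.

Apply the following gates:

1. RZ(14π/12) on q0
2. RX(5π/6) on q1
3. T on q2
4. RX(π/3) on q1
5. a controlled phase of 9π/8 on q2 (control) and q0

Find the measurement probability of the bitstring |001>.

The probability of measuring |001> is 0.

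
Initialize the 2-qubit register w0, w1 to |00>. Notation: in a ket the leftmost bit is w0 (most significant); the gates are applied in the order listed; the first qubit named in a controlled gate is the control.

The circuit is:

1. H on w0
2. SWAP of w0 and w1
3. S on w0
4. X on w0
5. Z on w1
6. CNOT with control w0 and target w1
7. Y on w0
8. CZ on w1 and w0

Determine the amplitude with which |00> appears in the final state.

The amplitude on |00> is sqrt(2)*I/2.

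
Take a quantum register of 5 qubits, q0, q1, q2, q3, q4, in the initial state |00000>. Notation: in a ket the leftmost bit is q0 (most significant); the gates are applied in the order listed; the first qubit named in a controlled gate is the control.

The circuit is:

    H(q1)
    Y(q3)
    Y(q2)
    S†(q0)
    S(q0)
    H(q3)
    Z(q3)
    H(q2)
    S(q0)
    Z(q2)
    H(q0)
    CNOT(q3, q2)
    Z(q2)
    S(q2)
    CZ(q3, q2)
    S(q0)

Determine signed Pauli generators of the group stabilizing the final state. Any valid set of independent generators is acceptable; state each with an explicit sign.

The stabilizer group can be generated by +YIIII, +IXIII, -IIYZI, +IIZXI, +IIIIZ, among other valid generating sets.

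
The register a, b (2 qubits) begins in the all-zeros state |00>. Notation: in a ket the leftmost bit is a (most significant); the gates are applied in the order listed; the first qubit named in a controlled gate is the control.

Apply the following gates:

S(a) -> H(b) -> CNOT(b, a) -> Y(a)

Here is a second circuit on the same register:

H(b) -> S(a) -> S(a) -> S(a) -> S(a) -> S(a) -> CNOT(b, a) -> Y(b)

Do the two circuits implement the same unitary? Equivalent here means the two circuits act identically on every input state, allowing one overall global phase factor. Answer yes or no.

No: there is an input state on which the two circuits produce genuinely different outputs (not merely differing by a phase).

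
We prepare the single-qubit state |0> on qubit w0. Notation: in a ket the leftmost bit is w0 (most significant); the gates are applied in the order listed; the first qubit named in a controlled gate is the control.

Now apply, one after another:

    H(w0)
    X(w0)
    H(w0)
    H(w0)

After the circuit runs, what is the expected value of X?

The expectation value of X is 1.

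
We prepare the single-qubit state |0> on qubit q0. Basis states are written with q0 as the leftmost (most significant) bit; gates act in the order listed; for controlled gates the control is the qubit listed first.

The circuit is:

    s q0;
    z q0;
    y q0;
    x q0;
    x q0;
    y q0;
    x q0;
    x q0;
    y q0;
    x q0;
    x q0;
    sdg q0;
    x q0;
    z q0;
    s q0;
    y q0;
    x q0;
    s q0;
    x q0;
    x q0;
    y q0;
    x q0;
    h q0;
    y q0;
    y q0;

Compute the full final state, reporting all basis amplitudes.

After the circuit, the state carries amplitude -sqrt(2)/2 on |0>, -sqrt(2)/2 on |1>. Key observation: gates 3-6 undo each other exactly, leaving only the rest of the circuit to track.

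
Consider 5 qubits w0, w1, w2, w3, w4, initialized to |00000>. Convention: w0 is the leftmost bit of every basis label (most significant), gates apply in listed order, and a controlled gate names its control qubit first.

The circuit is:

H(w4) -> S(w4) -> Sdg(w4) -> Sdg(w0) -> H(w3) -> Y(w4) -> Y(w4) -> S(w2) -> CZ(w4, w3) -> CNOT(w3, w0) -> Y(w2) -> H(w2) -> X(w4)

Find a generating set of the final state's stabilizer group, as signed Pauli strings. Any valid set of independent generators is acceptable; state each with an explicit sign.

The final state is stabilized by the group generated by -XIIXZ, -IIXII, +IIIZX, +ZIIZI, +IZIII; other independent generating sets are equally valid.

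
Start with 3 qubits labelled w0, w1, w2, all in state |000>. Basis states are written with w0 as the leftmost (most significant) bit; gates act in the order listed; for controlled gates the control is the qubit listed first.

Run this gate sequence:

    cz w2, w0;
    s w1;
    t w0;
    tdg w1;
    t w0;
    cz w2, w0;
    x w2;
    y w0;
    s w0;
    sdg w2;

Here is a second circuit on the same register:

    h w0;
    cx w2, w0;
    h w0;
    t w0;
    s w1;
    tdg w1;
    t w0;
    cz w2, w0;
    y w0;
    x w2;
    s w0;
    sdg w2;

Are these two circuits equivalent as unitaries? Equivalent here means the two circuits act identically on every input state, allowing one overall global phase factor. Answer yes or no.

Yes, they are equivalent — the unitaries differ by at most a global phase.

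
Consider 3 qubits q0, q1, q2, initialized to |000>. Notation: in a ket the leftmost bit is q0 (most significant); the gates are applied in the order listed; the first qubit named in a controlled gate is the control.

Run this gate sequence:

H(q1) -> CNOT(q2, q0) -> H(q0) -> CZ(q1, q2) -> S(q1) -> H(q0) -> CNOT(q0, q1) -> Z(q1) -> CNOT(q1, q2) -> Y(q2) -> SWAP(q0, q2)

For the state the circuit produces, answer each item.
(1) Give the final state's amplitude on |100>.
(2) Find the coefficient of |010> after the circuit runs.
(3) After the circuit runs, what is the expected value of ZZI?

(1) The final state's coefficient on |100> equals sqrt(2)*I/2.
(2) The amplitude on |010> is -sqrt(2)/2.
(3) The observable ZZI averages to -1.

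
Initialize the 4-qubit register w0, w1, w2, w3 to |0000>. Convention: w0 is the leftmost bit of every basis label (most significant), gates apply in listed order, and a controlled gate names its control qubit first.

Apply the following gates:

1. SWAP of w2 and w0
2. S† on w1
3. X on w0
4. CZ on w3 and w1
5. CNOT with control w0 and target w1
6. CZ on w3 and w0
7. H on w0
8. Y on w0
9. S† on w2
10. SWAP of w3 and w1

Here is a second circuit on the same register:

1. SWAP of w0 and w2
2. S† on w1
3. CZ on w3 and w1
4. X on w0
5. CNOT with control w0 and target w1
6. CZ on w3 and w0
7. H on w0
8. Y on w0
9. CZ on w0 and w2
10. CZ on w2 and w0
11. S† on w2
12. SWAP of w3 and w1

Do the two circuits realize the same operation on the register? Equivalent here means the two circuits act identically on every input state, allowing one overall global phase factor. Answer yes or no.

Yes: on every input state the two circuits agree up to one overall phase factor.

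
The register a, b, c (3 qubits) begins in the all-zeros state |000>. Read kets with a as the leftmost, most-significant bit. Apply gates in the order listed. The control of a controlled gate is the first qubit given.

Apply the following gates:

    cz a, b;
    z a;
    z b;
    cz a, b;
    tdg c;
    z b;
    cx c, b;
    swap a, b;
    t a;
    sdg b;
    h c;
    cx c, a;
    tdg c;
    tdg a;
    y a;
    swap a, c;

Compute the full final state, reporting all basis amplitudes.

After the circuit, the state carries amplitude sqrt(2)*I/2 on |001>, -sqrt(2)/2 on |100>, and 0 on every other basis state.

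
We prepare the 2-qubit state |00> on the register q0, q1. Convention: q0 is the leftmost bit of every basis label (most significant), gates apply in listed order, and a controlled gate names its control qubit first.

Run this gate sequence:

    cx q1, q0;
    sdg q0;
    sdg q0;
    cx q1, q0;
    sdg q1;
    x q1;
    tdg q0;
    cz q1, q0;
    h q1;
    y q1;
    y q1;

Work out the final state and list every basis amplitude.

The final amplitudes are sqrt(2)/2 on |00>, -sqrt(2)/2 on |01>, 0 on |10>, 0 on |11>.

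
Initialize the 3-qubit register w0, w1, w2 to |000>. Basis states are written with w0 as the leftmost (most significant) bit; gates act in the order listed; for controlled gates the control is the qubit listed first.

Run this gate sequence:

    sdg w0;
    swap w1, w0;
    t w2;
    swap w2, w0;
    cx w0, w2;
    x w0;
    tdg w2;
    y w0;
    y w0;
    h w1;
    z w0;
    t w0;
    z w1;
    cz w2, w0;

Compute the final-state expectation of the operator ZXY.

The observable ZXY averages to 0.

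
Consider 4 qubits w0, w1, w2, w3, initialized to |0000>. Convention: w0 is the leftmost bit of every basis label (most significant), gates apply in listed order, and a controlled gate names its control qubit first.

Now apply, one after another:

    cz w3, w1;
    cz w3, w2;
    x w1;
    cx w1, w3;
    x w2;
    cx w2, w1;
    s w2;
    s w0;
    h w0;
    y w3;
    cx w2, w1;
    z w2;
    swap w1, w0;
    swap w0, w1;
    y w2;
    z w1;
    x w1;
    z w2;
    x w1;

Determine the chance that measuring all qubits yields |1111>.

A full measurement returns |1111> with probability 0.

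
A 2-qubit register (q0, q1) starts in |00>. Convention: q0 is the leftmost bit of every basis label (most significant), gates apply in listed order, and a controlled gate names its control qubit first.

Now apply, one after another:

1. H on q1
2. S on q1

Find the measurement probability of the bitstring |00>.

The probability of measuring |00> is 1/2.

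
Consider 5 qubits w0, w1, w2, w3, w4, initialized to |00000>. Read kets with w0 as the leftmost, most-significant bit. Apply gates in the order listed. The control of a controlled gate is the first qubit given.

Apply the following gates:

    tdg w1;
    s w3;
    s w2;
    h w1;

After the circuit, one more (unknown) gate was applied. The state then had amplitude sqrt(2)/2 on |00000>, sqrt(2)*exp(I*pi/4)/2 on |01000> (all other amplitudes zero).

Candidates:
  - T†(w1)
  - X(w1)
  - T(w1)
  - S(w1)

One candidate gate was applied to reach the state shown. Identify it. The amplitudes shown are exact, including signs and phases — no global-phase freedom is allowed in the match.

The unique candidate consistent with the amplitudes is T(w1).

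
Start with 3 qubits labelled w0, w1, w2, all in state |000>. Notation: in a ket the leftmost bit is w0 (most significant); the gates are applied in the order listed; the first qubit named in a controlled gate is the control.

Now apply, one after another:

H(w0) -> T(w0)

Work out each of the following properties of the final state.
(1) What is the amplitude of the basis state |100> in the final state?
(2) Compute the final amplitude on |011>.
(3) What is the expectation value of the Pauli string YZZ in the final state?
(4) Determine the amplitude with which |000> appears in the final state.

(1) The final state's coefficient on |100> equals sqrt(2)*exp(I*pi/4)/2.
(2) |011> carries amplitude 0 in the final state.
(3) The expectation value of YZZ is sqrt(2)/2.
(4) The final state's coefficient on |000> equals sqrt(2)/2.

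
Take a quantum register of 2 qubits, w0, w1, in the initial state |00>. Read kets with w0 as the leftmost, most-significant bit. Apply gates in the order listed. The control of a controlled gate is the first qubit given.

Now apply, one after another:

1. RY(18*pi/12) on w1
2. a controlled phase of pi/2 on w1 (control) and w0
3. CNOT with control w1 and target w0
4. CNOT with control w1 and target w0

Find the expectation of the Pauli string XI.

In the final state, XI has expectation 0. Key observation: steps 3-4 multiply out to the identity, so the circuit reduces to the remaining gates.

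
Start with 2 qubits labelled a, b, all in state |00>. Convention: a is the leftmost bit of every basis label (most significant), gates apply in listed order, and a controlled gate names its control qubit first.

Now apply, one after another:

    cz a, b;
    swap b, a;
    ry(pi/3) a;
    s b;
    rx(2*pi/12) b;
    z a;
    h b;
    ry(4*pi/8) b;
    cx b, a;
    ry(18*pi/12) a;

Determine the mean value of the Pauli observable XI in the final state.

The observable XI averages to sqrt(3)/4.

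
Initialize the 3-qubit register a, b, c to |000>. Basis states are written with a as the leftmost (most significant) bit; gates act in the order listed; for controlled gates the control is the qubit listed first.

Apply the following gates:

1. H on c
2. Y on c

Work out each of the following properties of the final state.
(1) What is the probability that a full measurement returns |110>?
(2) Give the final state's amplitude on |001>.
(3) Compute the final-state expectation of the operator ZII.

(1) Outcome |110> occurs with probability 0.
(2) The final state's coefficient on |001> equals sqrt(2)*I/2.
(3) In the final state, ZII has expectation 1.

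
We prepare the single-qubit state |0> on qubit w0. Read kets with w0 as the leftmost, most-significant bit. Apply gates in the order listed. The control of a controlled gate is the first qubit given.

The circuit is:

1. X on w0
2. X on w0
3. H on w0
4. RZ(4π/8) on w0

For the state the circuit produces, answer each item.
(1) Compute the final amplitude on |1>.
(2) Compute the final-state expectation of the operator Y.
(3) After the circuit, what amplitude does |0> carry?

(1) |1> carries amplitude sqrt(2)*exp(I*pi/4)/2 in the final state. Key observation: the block from step 1 through step 2 cancels to the identity and can be dropped.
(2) The expectation value of Y is 1.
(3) The final state's coefficient on |0> equals -sqrt(2)*exp(3*I*pi/4)/2.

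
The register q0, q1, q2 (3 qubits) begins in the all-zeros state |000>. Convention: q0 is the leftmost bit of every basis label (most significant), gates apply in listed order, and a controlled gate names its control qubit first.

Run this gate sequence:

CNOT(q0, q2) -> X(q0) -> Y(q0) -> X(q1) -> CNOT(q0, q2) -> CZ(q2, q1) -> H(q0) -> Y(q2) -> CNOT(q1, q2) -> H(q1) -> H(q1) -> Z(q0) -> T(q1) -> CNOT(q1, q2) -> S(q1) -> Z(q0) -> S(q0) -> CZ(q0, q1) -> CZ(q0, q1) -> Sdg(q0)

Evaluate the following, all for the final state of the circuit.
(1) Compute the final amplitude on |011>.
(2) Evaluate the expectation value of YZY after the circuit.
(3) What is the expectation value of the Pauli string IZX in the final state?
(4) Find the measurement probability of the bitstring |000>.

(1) |011> carries amplitude sqrt(2)*exp(3*I*pi/4)/2 in the final state.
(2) The observable YZY averages to 0.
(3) In the final state, IZX has expectation 0.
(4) Outcome |000> occurs with probability 0.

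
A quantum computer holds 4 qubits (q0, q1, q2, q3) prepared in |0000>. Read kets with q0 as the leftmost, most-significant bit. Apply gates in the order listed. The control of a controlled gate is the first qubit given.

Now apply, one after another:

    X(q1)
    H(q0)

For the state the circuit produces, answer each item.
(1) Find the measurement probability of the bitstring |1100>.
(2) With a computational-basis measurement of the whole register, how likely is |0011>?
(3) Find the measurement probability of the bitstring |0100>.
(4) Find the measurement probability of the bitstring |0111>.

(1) The probability of measuring |1100> is 1/2.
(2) A full measurement returns |0011> with probability 0.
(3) The probability of measuring |0100> is 1/2.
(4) The probability of measuring |0111> is 0.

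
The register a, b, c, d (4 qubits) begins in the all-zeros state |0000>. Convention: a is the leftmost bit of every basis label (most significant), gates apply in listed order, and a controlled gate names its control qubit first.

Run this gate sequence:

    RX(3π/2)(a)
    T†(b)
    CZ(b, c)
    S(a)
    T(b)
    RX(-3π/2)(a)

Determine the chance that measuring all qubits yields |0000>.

The probability of measuring |0000> is 1/2.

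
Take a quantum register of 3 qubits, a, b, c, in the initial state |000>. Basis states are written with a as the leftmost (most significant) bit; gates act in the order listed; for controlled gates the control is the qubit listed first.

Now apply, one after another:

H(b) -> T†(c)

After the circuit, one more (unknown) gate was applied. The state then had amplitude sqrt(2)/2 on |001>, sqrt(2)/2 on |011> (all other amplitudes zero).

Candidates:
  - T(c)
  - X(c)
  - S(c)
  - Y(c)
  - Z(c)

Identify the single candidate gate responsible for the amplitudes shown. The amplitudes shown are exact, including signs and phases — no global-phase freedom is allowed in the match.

It was X(c) that produced the state shown.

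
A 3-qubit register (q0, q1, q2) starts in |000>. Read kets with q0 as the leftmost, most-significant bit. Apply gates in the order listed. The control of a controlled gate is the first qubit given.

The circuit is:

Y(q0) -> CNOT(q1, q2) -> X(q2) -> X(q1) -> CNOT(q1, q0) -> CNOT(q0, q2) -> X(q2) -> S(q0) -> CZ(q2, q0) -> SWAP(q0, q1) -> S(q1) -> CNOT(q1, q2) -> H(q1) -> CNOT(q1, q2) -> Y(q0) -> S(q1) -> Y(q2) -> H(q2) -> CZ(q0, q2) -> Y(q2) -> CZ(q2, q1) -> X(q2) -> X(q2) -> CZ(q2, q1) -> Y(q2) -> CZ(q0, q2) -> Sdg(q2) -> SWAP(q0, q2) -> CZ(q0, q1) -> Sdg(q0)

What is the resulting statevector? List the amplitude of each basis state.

The resulting statevector has amplitude I/2 on |000>, 0 on |001>, 1/2 on |010>, 0 on |011>, I/2 on |100>, 0 on |101>, 1/2 on |110>, 0 on |111>. Key observation: the block from step 19 through step 26 cancels to the identity and can be dropped.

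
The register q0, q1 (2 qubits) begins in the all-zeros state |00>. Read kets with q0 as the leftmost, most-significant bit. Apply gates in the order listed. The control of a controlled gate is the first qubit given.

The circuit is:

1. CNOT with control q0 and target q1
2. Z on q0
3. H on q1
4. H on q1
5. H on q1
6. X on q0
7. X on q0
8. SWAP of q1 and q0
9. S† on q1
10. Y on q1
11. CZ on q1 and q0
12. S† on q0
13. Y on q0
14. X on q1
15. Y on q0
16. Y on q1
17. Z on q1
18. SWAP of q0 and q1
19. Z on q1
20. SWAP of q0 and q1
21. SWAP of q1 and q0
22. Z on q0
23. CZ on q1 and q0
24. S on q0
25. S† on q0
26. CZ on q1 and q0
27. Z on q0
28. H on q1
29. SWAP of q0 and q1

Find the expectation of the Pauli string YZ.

The expectation value of YZ is -1. Key observation: gates 23-26 undo each other exactly, leaving only the rest of the circuit to track.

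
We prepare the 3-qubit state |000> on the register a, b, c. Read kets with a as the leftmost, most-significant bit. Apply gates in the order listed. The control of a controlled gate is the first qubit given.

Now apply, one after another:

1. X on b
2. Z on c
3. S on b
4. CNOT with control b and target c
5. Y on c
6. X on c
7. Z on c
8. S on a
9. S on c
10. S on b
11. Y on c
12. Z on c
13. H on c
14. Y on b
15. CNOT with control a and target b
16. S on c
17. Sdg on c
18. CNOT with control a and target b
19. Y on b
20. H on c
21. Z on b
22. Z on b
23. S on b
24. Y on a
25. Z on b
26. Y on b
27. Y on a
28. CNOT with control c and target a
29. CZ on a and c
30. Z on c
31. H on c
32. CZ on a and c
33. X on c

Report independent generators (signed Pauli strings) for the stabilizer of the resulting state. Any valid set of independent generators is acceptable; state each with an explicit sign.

The stabilizer group can be generated by +IIX, +ZII, +IZI, among other valid generating sets. Key observation: gates 13-20 undo each other exactly, leaving only the rest of the circuit to track.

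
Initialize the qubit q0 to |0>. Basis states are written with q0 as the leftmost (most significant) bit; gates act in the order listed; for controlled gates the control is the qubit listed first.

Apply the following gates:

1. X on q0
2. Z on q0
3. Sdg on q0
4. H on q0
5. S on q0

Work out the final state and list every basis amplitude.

After the circuit, the state carries amplitude sqrt(2)*I/2 on |0>, sqrt(2)/2 on |1>.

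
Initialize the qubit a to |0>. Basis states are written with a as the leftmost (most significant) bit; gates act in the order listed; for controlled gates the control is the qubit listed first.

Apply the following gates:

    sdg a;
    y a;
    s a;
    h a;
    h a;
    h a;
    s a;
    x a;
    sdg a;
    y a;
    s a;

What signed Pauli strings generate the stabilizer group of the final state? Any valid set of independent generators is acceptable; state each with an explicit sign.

The stabilizer group can be generated by -Y, among other valid generating sets.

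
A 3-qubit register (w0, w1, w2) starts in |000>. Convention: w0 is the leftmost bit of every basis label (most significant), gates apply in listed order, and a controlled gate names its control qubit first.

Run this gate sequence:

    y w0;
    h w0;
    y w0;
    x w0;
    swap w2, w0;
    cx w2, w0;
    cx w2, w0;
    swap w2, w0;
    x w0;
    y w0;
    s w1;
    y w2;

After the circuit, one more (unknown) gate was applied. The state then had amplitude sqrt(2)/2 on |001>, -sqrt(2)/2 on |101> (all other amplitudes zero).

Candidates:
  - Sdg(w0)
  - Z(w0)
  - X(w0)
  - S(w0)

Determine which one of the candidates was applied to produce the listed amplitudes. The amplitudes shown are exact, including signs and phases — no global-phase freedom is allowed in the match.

It was X(w0) that produced the state shown. Key observation: the block from step 3 through step 10 cancels to the identity and can be dropped.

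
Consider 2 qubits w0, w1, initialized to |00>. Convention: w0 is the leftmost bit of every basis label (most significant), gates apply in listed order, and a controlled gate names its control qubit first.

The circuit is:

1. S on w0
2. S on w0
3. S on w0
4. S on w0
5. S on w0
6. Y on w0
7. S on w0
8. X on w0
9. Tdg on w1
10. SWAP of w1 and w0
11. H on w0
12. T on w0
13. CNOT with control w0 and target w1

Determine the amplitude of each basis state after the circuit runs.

The final amplitudes are -sqrt(2)/2 on |00>, 0 on |01>, 0 on |10>, -sqrt(2)*exp(I*pi/4)/2 on |11>. Key observation: gates 1-4 undo each other exactly, leaving only the rest of the circuit to track.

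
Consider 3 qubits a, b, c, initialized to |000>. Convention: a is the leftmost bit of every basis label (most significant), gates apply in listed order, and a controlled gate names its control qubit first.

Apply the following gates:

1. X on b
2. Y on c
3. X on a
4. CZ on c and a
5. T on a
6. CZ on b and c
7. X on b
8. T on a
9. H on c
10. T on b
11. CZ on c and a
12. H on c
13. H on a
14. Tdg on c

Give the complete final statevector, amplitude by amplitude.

The final amplitudes are -sqrt(2)/2 on |000>, sqrt(2)/2 on |100>, and 0 on every other basis state.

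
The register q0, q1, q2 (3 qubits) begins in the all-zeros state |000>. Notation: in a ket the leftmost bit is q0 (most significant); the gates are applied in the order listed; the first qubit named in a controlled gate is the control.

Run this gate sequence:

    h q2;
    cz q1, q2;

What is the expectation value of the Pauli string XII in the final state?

In the final state, XII has expectation 0.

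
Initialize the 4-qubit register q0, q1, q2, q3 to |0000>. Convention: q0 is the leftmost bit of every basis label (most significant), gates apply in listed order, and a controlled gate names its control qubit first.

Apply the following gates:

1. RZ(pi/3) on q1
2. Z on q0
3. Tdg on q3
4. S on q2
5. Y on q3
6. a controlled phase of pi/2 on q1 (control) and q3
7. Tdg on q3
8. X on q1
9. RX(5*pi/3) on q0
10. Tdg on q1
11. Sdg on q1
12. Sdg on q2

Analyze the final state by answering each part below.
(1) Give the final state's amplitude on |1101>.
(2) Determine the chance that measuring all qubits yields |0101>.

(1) The amplitude on |1101> is exp(5*I*pi/6)/2.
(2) The probability of measuring |0101> is 3/4.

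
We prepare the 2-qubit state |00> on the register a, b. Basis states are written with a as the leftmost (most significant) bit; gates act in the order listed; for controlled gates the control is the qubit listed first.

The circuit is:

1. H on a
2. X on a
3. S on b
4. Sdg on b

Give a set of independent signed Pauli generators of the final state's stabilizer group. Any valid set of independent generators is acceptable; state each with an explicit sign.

The stabilizer group can be generated by +XI, +IZ, among other valid generating sets. Key observation: gates 3-4 undo each other exactly, leaving only the rest of the circuit to track.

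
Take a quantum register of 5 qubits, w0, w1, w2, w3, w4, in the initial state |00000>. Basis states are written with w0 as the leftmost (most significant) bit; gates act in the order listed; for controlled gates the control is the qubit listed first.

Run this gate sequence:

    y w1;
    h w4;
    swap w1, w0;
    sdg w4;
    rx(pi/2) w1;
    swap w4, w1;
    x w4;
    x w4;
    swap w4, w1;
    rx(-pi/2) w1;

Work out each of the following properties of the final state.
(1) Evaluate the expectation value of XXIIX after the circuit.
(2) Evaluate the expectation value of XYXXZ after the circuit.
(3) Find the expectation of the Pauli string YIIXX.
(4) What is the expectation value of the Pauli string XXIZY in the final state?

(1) In the final state, XXIIX has expectation 0.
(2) In the final state, XYXXZ has expectation 0.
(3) The observable YIIXX averages to 0.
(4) In the final state, XXIZY has expectation 0.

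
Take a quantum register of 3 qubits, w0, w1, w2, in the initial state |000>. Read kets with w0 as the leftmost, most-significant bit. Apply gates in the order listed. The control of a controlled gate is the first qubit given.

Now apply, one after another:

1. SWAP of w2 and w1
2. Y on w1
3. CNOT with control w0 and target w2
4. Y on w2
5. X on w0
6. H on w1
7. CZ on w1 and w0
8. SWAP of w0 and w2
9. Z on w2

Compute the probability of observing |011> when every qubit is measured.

Outcome |011> occurs with probability 0.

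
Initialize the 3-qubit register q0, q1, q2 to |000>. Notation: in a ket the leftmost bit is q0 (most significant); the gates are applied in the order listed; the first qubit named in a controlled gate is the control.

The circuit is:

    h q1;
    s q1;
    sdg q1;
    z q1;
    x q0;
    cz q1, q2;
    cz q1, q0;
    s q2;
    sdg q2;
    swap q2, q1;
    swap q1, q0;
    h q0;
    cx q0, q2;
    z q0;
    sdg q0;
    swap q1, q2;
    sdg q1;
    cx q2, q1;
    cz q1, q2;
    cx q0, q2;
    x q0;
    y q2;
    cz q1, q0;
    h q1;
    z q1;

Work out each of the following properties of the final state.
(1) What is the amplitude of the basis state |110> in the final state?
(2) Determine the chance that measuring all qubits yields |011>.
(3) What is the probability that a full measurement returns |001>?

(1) The amplitude on |110> is sqrt(2)*(1 - I)/4.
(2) A full measurement returns |011> with probability 1/4.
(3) The probability of measuring |001> is 1/4.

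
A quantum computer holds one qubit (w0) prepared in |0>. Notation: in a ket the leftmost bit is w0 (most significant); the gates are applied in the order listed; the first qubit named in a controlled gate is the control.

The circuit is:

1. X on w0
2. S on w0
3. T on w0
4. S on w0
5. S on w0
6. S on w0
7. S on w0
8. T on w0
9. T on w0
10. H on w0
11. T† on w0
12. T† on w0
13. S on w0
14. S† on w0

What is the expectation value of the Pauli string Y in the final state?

The observable Y averages to 1. Key observation: steps 4-7 multiply out to the identity, so the circuit reduces to the remaining gates.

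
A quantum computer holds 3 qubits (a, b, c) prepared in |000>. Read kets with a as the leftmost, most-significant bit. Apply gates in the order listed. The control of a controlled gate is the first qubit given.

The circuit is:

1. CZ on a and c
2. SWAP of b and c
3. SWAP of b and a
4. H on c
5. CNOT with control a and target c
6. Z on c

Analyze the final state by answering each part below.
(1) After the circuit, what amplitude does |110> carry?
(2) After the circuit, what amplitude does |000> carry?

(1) |110> carries amplitude 0 in the final state.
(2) |000> carries amplitude sqrt(2)/2 in the final state.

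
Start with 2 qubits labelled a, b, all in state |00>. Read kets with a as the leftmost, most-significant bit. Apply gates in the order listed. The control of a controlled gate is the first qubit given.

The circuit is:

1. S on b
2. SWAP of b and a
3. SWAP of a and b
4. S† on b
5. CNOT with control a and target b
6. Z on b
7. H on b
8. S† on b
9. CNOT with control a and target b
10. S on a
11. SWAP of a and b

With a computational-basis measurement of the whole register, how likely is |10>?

The probability of measuring |10> is 1/2.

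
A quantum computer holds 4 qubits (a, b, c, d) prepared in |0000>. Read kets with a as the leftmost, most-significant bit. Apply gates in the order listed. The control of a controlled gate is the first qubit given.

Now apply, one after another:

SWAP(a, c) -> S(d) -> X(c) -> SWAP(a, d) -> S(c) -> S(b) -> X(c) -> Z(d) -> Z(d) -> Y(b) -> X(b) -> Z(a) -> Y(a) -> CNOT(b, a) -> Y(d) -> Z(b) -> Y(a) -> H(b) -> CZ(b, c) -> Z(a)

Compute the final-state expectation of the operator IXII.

The expectation value of IXII is 1.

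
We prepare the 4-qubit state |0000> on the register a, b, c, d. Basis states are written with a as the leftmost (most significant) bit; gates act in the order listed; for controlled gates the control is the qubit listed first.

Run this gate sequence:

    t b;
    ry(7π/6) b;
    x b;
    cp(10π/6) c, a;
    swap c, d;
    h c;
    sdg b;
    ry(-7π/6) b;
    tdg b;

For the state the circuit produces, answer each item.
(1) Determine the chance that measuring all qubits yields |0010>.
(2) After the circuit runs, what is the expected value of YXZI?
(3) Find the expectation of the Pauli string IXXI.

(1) Outcome |0010> occurs with probability 1/16.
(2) The expectation value of YXZI is 0.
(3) In the final state, IXXI has expectation sqrt(6)/8 + sqrt(2)/4.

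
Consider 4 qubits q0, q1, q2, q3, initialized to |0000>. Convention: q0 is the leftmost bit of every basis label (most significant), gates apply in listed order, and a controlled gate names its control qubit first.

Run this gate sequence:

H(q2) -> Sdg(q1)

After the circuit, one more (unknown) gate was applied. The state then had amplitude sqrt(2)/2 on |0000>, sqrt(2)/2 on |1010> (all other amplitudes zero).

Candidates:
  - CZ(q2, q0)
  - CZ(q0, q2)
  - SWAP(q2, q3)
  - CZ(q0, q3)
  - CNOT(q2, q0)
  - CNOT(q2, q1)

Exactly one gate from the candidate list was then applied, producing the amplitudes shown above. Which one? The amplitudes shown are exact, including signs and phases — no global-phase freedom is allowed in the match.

It was CNOT(q2, q0) that produced the state shown.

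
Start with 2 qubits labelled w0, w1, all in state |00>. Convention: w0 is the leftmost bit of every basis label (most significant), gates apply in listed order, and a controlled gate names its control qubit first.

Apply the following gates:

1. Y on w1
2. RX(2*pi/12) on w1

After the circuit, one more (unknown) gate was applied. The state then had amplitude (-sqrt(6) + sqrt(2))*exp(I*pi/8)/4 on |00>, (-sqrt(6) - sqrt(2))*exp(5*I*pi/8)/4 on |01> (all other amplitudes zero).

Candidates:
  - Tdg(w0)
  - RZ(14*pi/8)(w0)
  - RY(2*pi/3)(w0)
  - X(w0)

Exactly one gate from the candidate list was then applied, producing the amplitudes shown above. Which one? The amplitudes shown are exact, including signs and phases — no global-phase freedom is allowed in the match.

The unique candidate consistent with the amplitudes is RZ(14*pi/8)(w0).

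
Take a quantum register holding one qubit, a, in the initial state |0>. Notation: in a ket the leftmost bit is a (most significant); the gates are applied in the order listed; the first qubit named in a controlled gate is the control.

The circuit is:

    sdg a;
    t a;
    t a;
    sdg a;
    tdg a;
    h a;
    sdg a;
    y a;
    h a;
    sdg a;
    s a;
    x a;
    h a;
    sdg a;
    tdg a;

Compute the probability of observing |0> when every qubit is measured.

A full measurement returns |0> with probability 1/2.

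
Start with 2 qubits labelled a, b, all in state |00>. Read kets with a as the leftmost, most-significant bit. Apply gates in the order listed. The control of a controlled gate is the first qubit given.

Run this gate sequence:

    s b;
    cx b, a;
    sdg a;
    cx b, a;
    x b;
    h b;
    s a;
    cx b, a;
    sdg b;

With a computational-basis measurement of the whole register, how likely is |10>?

Outcome |10> occurs with probability 0.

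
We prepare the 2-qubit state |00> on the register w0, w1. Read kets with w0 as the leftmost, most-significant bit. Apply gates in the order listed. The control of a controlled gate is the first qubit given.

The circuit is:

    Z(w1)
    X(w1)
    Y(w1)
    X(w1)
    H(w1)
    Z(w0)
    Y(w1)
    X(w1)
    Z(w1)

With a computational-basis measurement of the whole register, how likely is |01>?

The probability of measuring |01> is 1/2.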